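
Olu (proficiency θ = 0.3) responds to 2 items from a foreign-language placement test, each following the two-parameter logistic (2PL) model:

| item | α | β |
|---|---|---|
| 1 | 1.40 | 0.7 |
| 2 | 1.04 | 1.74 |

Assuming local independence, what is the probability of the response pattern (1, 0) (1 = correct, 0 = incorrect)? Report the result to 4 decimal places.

P(θ) = 1 / (1 + exp(−α(θ − β)))
P_1 = 1/(1+e^{0.5600}) = 0.3635
P_2 = 1/(1+e^{1.4976}) = 0.1828
L = P_1 × (1−P_2) = 0.3635 × 0.8172 = 0.29710

0.2971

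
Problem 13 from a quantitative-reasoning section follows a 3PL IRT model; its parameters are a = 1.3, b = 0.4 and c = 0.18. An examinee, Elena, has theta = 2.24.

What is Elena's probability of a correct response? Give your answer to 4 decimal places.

P(theta) = c + (1 − c) · 1 / (1 + exp(−a(theta − b)))
Exponent: 1.3 × (2.24 − 0.4) = 2.3920
1/(1 + e^{-2.3920}) = 0.9162
P = 0.18 + 0.82 × 0.9162 = 0.9313

0.9313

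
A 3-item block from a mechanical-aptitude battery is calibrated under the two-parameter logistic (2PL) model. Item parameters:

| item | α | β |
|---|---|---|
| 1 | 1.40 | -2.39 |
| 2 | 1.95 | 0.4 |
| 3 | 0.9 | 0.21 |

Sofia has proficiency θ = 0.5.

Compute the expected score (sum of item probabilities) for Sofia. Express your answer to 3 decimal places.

P(θ) = 1 / (1 + exp(−α(θ − β)))
P_1 = 1/(1+e^{-4.0460}) = 0.9828
P_2 = 1/(1+e^{-0.1950}) = 0.5486
P_3 = 1/(1+e^{-0.2610}) = 0.5649
E[score] = 0.9828 + 0.5486 + 0.5649 = 2.0963

2.096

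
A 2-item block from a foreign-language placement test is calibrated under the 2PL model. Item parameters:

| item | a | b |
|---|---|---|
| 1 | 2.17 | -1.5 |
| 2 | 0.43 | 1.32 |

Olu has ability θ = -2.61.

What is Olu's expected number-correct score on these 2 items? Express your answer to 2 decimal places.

P(θ) = 1 / (1 + exp(−a(θ − b)))
P_1 = 1/(1+e^{2.4087}) = 0.0825
P_2 = 1/(1+e^{1.6899}) = 0.1558
E[score] = 0.0825 + 0.1558 = 0.2383

0.24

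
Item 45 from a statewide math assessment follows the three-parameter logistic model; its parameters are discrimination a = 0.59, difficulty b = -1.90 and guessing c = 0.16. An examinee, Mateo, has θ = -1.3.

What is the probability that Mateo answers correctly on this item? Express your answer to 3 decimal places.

P(θ) = c + (1 − c) · 1 / (1 + exp(−a(θ − b)))
Exponent: 0.59 × (-1.3 − (-1.90)) = 0.3540
1/(1 + e^{-0.3540}) = 0.5876
P = 0.16 + 0.84 × 0.5876 = 0.6536

0.654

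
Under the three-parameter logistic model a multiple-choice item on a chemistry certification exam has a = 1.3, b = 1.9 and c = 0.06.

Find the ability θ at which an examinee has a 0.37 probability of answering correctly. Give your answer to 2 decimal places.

1.35

P(θ) = c + (1 − c) · 1 / (1 + exp(−a(θ − b)))
Remove guessing floor: (0.37 − 0.06)/(1 − 0.06) = 0.3298
logit = ln(0.3298/0.6702) = -0.7091
θ = b + logit/(a) = 1.9 + (-0.7091)/1.3000 = 1.3545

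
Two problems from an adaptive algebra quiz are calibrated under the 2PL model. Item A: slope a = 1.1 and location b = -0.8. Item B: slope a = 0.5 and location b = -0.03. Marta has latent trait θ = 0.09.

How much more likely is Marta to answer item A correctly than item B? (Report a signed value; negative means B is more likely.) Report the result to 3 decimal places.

0.212

P(θ) = 1 / (1 + exp(−a(θ − b)))
P_A = 0.7269
P_B = 0.5150
P_A − P_B = 0.2119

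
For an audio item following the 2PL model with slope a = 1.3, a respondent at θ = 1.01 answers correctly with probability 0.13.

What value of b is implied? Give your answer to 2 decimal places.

P(θ) = 1 / (1 + exp(−a(θ − b)))
logit(0.13) = ln(0.13/0.87) = -1.9010
b = θ − logit/(a) = 1.01 − (-1.9010)/1.3000 = 2.4723

2.47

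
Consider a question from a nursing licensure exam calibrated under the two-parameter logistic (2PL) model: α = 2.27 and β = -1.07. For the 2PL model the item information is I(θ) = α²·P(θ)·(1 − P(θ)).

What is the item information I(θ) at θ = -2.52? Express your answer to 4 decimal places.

0.1782

P = 1/(1+e^{3.2915}) = 0.0359
P(1−P) = 0.0359 × 0.9641 = 0.0346
I = α² × P(1−P) = 2.27² × 0.0346 = 0.17818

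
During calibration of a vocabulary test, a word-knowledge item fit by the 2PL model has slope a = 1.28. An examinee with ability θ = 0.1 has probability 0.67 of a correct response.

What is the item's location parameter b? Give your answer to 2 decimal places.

P(θ) = 1 / (1 + exp(−a(θ − b)))
logit(0.67) = ln(0.67/0.33) = 0.7082
b = θ − logit/(a) = 0.1 − 0.7082/1.2800 = -0.4533

-0.45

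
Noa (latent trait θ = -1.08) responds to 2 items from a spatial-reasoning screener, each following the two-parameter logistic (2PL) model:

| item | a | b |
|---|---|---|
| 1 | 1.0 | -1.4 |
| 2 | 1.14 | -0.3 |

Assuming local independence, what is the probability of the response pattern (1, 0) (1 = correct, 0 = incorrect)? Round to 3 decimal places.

0.411

P(θ) = 1 / (1 + exp(−a(θ − b)))
P_1 = 1/(1+e^{-0.3200}) = 0.5793
P_2 = 1/(1+e^{0.8892}) = 0.2913
L = P_1 × (1−P_2) = 0.5793 × 0.7087 = 0.41058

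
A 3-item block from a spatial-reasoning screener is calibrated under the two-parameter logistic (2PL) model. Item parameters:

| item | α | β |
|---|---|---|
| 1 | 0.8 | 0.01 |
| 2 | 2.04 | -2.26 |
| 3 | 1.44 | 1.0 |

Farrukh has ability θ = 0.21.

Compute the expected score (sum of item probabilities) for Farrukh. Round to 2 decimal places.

1.78

P(θ) = 1 / (1 + exp(−α(θ − β)))
P_1 = 1/(1+e^{-0.1600}) = 0.5399
P_2 = 1/(1+e^{-5.0388}) = 0.9936
P_3 = 1/(1+e^{1.1376}) = 0.2428
E[score] = 0.5399 + 0.9936 + 0.2428 = 1.7762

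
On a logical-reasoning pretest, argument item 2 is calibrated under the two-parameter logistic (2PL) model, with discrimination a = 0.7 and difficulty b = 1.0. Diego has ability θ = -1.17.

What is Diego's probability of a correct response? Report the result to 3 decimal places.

P(θ) = 1 / (1 + exp(−a(θ − b)))
Exponent: 0.7 × (-1.17 − 1.0) = -1.5190
1/(1 + e^{1.5190}) = 0.1796

0.180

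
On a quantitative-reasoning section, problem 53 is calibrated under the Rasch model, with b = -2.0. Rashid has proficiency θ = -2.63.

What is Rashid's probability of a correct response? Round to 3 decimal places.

0.348

P(θ) = 1 / (1 + exp(−(θ − b)))
Exponent: (-2.63 − (-2.0)) = -0.6300
1/(1 + e^{0.6300}) = 0.3475
P = 0.3475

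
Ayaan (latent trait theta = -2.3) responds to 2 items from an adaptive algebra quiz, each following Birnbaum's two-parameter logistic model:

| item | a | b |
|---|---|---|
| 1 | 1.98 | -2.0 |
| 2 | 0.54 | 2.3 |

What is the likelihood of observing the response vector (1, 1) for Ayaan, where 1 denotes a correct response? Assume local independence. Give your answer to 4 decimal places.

P(theta) = 1 / (1 + exp(−a(theta − b)))
P_1 = 1/(1+e^{0.5940}) = 0.3557
P_2 = 1/(1+e^{2.4840}) = 0.0770
L = P_1 × P_2 = 0.3557 × 0.0770 = 0.02739

0.0274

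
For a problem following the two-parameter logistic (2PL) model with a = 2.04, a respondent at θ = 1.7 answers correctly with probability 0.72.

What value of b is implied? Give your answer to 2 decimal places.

P(θ) = 1 / (1 + exp(−a(θ − b)))
logit(0.72) = ln(0.72/0.28) = 0.9445
b = θ − logit/(a) = 1.7 − 0.9445/2.0400 = 1.2370

1.24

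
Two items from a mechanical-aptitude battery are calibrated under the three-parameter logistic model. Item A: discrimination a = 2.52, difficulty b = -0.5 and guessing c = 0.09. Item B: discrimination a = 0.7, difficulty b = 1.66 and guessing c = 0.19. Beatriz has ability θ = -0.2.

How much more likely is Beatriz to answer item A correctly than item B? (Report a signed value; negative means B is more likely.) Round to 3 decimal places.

P(θ) = c + (1 − c) · 1 / (1 + exp(−a(θ − b)))
P_A = 0.7092
P_B = 0.3632
P_A − P_B = 0.3460

0.346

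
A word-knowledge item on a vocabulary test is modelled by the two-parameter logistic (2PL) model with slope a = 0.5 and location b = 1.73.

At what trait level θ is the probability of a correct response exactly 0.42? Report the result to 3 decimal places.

1.084

P(θ) = 1 / (1 + exp(−a(θ − b)))
logit = ln(0.4200/0.5800) = -0.3228
θ = b + logit/(a) = 1.73 + (-0.3228)/0.5000 = 1.0845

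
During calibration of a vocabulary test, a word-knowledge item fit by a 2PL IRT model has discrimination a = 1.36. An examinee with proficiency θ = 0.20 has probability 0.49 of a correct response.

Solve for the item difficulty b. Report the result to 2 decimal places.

P(θ) = 1 / (1 + exp(−a(θ − b)))
logit(0.49) = ln(0.49/0.51) = -0.0400
b = θ − logit/(a) = 0.20 − (-0.0400)/1.3600 = 0.2294

0.23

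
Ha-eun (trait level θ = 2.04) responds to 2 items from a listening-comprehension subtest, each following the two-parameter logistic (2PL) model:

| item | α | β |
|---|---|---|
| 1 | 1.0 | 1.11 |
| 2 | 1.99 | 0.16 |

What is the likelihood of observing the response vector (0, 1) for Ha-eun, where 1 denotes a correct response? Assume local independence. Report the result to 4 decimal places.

0.2764

P(θ) = 1 / (1 + exp(−α(θ − β)))
P_1 = 1/(1+e^{-0.9300}) = 0.7171
P_2 = 1/(1+e^{-3.7412}) = 0.9768
L = (1−P_1) × P_2 = 0.2829 × 0.9768 = 0.27637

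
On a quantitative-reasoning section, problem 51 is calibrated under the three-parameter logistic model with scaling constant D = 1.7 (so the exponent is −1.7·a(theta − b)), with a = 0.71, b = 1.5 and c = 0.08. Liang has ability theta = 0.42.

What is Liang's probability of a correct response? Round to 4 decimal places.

P(theta) = c + (1 − c) · 1 / (1 + exp(−D·a(theta − b)))
Exponent: 1.7 × 0.71 × (0.42 − 1.5) = -1.3036
1/(1 + e^{1.3036}) = 0.2136
P = 0.08 + 0.92 × 0.2136 = 0.2765

0.2765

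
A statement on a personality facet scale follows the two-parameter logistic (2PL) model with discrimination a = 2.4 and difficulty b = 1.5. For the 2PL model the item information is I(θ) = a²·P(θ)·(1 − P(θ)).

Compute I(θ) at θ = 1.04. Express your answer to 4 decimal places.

P = 1/(1+e^{1.1040}) = 0.2490
P(1−P) = 0.2490 × 0.7510 = 0.1870
I = a² × P(1−P) = 2.4² × 0.1870 = 1.07709

1.0771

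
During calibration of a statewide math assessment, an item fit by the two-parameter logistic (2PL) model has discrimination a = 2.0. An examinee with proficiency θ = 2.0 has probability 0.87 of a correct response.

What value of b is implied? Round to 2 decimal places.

1.05

P(θ) = 1 / (1 + exp(−a(θ − b)))
logit(0.87) = ln(0.87/0.13) = 1.9010
b = θ − logit/(a) = 2.0 − 1.9010/2.0000 = 1.0495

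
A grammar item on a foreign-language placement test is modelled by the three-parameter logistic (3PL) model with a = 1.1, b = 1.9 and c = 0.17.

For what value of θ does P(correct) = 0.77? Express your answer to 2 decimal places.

P(θ) = c + (1 − c) · 1 / (1 + exp(−a(θ − b)))
Remove guessing floor: (0.77 − 0.17)/(1 − 0.17) = 0.7229
logit = ln(0.7229/0.2771) = 0.9589
θ = b + logit/(a) = 1.9 + 0.9589/1.1000 = 2.7717

2.77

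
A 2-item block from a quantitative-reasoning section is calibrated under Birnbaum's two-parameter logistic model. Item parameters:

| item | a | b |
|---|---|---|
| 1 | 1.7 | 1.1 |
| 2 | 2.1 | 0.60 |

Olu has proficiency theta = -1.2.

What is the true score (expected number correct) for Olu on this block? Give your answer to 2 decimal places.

P(theta) = 1 / (1 + exp(−a(theta − b)))
P_1 = 1/(1+e^{3.9100}) = 0.0196
P_2 = 1/(1+e^{3.7800}) = 0.0223
E[score] = 0.0196 + 0.0223 = 0.0420

0.04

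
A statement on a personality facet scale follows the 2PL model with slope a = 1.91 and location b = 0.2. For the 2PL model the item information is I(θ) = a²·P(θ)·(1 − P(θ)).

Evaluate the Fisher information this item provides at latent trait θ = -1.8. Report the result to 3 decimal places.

P = 1/(1+e^{3.8200}) = 0.0215
P(1−P) = 0.0215 × 0.9785 = 0.0210
I = a² × P(1−P) = 1.91² × 0.0210 = 0.07660

0.077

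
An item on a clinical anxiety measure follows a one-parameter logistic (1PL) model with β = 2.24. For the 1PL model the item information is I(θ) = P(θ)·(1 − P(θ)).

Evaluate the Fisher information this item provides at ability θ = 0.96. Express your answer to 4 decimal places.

P = 1/(1+e^{1.2800}) = 0.2176
P(1−P) = 0.2176 × 0.7824 = 0.1702
I = P(1−P) = 0.17022

0.1702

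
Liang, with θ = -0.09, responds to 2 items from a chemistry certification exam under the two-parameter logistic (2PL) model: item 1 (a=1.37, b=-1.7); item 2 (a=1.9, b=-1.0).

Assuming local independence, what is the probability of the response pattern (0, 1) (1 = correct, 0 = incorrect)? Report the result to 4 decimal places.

0.0843

P(θ) = 1 / (1 + exp(−a(θ − b)))
P_1 = 1/(1+e^{-2.2057}) = 0.9008
P_2 = 1/(1+e^{-1.7290}) = 0.8493
L = (1−P_1) × P_2 = 0.0992 × 0.8493 = 0.08428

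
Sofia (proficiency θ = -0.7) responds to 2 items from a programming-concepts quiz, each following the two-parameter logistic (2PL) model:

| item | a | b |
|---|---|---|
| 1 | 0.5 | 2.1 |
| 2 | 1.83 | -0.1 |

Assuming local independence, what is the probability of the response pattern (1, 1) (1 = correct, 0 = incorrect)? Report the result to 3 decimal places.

0.049

P(θ) = 1 / (1 + exp(−a(θ − b)))
P_1 = 1/(1+e^{1.4000}) = 0.1978
P_2 = 1/(1+e^{1.0980}) = 0.2501
L = P_1 × P_2 = 0.1978 × 0.2501 = 0.04948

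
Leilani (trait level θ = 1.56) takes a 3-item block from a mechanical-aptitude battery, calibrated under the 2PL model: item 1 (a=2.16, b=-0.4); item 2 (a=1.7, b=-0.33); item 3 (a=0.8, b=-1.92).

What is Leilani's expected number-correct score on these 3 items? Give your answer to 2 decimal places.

2.89

P(θ) = 1 / (1 + exp(−a(θ − b)))
P_1 = 1/(1+e^{-4.2336}) = 0.9857
P_2 = 1/(1+e^{-3.2130}) = 0.9613
P_3 = 1/(1+e^{-2.7840}) = 0.9418
E[score] = 0.9857 + 0.9613 + 0.9418 = 2.8888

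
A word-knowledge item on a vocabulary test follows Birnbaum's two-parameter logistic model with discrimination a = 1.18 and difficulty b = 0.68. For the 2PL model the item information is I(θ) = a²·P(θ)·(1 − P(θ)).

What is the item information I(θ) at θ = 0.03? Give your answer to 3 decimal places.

P = 1/(1+e^{0.7670}) = 0.3171
P(1−P) = 0.3171 × 0.6829 = 0.2166
I = a² × P(1−P) = 1.18² × 0.2166 = 0.30154

0.302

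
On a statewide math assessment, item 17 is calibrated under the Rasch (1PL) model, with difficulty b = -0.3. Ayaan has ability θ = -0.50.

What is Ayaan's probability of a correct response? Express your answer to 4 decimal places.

0.4502

P(θ) = 1 / (1 + exp(−(θ − b)))
Exponent: (-0.50 − (-0.3)) = -0.2000
1/(1 + e^{0.2000}) = 0.4502
P = 0.4502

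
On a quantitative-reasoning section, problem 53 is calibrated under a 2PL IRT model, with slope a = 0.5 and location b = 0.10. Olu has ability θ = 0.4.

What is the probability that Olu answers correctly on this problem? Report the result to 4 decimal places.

P(θ) = 1 / (1 + exp(−a(θ − b)))
Exponent: 0.5 × (0.4 − 0.10) = 0.1500
1/(1 + e^{-0.1500}) = 0.5374

0.5374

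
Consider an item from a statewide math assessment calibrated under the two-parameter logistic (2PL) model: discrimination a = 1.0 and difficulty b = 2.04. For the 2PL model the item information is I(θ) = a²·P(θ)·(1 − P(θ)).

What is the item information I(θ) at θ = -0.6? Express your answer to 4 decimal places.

P = 1/(1+e^{2.6400}) = 0.0666
P(1−P) = 0.0666 × 0.9334 = 0.0622
I = a² × P(1−P) = 1.0² × 0.0622 = 0.06217

0.0622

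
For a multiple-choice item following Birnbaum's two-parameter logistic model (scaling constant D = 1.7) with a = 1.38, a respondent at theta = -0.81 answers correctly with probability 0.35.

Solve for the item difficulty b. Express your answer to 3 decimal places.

-0.546

P(theta) = 1 / (1 + exp(−D·a(theta − b)))
logit(0.35) = ln(0.35/0.65) = -0.6190
b = theta − logit/(1.7·a) = -0.81 − (-0.6190)/2.3460 = -0.5461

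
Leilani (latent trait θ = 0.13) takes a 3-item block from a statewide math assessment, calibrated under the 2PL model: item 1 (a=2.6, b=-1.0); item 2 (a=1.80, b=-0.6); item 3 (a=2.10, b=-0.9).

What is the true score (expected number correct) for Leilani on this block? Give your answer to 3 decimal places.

2.635

P(θ) = 1 / (1 + exp(−a(θ − b)))
P_1 = 1/(1+e^{-2.9380}) = 0.9497
P_2 = 1/(1+e^{-1.3140}) = 0.7882
P_3 = 1/(1+e^{-2.1630}) = 0.8969
E[score] = 0.9497 + 0.7882 + 0.8969 = 2.6348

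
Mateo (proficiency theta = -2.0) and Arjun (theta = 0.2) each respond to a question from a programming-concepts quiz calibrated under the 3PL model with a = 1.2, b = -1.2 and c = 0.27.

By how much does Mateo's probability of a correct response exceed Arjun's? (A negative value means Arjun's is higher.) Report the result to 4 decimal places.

-0.4132

P(theta) = c + (1 − c) · 1 / (1 + exp(−a(theta − b)))
P(Mateo) = 0.4721  [exponent -0.9600]
P(Arjun) = 0.8853  [exponent 1.6800]
Difference = 0.4721 − 0.8853 = -0.4132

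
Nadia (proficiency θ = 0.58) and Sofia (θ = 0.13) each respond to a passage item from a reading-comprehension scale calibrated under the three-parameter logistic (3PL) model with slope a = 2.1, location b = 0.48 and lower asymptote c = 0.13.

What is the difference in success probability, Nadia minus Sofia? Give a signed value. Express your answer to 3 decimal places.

0.199

P(θ) = c + (1 − c) · 1 / (1 + exp(−a(θ − b)))
P(Nadia) = 0.6105  [exponent 0.2100]
P(Sofia) = 0.4120  [exponent -0.7350]
Difference = 0.6105 − 0.4120 = 0.1985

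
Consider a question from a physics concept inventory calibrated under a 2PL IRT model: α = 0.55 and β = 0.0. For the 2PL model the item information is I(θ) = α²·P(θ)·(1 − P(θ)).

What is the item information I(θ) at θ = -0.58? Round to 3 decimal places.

P = 1/(1+e^{0.3190}) = 0.4209
P(1−P) = 0.4209 × 0.5791 = 0.2437
I = α² × P(1−P) = 0.55² × 0.2437 = 0.07373

0.074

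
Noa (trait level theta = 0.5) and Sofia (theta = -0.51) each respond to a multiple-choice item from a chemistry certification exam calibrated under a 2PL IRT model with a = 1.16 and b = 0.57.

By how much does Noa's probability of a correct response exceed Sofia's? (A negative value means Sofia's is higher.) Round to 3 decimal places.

0.257

P(theta) = 1 / (1 + exp(−a(theta − b)))
P(Noa) = 0.4797  [exponent -0.0812]
P(Sofia) = 0.2222  [exponent -1.2528]
Difference = 0.4797 − 0.2222 = 0.2575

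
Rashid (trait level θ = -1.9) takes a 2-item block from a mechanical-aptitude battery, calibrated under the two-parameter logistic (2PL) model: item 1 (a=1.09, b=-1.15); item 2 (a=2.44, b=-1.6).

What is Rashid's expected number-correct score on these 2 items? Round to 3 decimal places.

0.631

P(θ) = 1 / (1 + exp(−a(θ − b)))
P_1 = 1/(1+e^{0.8175}) = 0.3063
P_2 = 1/(1+e^{0.7320}) = 0.3248
E[score] = 0.3063 + 0.3248 = 0.6311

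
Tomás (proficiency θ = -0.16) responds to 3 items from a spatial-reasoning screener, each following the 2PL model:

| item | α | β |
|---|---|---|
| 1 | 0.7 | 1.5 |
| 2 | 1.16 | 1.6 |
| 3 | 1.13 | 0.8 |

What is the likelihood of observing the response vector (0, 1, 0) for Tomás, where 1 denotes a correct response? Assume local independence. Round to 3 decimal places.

0.065

P(θ) = 1 / (1 + exp(−α(θ − β)))
P_1 = 1/(1+e^{1.1620}) = 0.2383
P_2 = 1/(1+e^{2.0416}) = 0.1149
P_3 = 1/(1+e^{1.0848}) = 0.2526
L = (1−P_1) × P_2 × (1−P_3) = 0.7617 × 0.1149 × 0.7474 = 0.06541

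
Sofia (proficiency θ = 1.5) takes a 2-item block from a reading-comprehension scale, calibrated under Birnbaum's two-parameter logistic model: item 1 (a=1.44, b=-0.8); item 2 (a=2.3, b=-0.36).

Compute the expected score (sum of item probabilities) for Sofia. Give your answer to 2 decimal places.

P(θ) = 1 / (1 + exp(−a(θ − b)))
P_1 = 1/(1+e^{-3.3120}) = 0.9648
P_2 = 1/(1+e^{-4.2780}) = 0.9863
E[score] = 0.9648 + 0.9863 = 1.9512

1.95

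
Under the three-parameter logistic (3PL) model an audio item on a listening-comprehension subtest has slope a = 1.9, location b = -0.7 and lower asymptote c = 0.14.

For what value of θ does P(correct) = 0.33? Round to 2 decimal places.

P(θ) = c + (1 − c) · 1 / (1 + exp(−a(θ − b)))
Remove guessing floor: (0.33 − 0.14)/(1 − 0.14) = 0.2209
logit = ln(0.2209/0.7791) = -1.2603
θ = b + logit/(a) = -0.7 + (-1.2603)/1.9000 = -1.3633

-1.36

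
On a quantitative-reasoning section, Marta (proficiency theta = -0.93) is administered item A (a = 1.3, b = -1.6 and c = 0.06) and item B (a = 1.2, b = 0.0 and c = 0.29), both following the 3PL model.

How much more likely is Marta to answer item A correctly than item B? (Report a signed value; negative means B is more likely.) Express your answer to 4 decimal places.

0.2575

P(theta) = c + (1 − c) · 1 / (1 + exp(−a(theta − b)))
P_A = 0.7227
P_B = 0.4652
P_A − P_B = 0.2575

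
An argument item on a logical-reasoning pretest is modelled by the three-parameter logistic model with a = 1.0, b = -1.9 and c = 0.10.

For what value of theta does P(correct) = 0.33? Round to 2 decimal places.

P(theta) = c + (1 − c) · 1 / (1 + exp(−a(theta − b)))
Remove guessing floor: (0.33 − 0.10)/(1 − 0.10) = 0.2556
logit = ln(0.2556/0.7444) = -1.0692
theta = b + logit/(a) = -1.9 + (-1.0692)/1.0000 = -2.9692

-2.97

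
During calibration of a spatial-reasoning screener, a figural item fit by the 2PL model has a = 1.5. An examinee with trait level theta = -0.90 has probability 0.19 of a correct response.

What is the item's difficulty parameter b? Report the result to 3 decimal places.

0.067

P(theta) = 1 / (1 + exp(−a(theta − b)))
logit(0.19) = ln(0.19/0.81) = -1.4500
b = theta − logit/(a) = -0.90 − (-1.4500)/1.5000 = 0.0667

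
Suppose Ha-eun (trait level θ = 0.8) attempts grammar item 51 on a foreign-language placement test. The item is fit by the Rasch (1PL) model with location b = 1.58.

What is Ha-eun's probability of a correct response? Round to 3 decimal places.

P(θ) = 1 / (1 + exp(−(θ − b)))
Exponent: (0.8 − 1.58) = -0.7800
1/(1 + e^{0.7800}) = 0.3143
P = 0.3143

0.314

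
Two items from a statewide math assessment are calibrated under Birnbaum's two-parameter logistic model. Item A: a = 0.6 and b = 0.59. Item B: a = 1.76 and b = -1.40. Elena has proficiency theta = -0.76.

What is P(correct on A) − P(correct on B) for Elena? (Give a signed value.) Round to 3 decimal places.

-0.447

P(theta) = 1 / (1 + exp(−a(theta − b)))
P_A = 0.3079
P_B = 0.7552
P_A − P_B = -0.4473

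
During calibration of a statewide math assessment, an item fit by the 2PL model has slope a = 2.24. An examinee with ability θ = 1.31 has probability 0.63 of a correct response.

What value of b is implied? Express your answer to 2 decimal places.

1.07

P(θ) = 1 / (1 + exp(−a(θ − b)))
logit(0.63) = ln(0.63/0.37) = 0.5322
b = θ − logit/(a) = 1.31 − 0.5322/2.2400 = 1.0724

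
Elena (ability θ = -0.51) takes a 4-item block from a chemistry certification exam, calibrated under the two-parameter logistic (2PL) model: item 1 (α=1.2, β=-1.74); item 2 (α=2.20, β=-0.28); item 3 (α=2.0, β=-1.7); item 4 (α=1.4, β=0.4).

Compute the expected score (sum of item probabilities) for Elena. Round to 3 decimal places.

P(θ) = 1 / (1 + exp(−α(θ − β)))
P_1 = 1/(1+e^{-1.4760}) = 0.8140
P_2 = 1/(1+e^{0.5060}) = 0.3761
P_3 = 1/(1+e^{-2.3800}) = 0.9153
P_4 = 1/(1+e^{1.2740}) = 0.2186
E[score] = 0.8140 + 0.3761 + 0.9153 + 0.2186 = 2.3240

2.324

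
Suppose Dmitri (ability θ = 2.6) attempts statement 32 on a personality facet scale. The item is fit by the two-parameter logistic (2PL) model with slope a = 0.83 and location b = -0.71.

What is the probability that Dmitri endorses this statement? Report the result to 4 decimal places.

0.9398

P(θ) = 1 / (1 + exp(−a(θ − b)))
Exponent: 0.83 × (2.6 − (-0.71)) = 2.7473
1/(1 + e^{-2.7473}) = 0.9398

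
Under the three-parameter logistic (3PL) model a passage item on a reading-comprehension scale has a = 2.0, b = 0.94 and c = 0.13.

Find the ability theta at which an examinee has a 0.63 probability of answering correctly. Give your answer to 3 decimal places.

P(theta) = c + (1 − c) · 1 / (1 + exp(−a(theta − b)))
Remove guessing floor: (0.63 − 0.13)/(1 − 0.13) = 0.5747
logit = ln(0.5747/0.4253) = 0.3011
theta = b + logit/(a) = 0.94 + 0.3011/2.0000 = 1.0906

1.091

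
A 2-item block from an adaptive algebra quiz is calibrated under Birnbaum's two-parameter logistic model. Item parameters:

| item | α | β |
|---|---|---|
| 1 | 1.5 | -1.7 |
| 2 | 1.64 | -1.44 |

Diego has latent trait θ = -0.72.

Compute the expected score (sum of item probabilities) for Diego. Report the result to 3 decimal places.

1.578

P(θ) = 1 / (1 + exp(−α(θ − β)))
P_1 = 1/(1+e^{-1.4700}) = 0.8131
P_2 = 1/(1+e^{-1.1808}) = 0.7651
E[score] = 0.8131 + 0.7651 = 1.5781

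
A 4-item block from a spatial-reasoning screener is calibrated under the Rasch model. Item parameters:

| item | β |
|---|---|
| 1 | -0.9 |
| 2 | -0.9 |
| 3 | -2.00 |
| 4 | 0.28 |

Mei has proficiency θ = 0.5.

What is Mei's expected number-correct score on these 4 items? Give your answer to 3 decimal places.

3.083

P(θ) = 1 / (1 + exp(−(θ − β)))
P_1 = 1/(1+e^{-1.4000}) = 0.8022
P_2 = 1/(1+e^{-1.4000}) = 0.8022
P_3 = 1/(1+e^{-2.5000}) = 0.9241
P_4 = 1/(1+e^{-0.2200}) = 0.5548
E[score] = 0.8022 + 0.8022 + 0.9241 + 0.5548 = 3.0833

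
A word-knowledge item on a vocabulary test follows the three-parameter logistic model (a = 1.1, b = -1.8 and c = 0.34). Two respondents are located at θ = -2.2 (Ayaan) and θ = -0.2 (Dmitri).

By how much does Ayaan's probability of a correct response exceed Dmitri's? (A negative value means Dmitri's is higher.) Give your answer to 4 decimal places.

-0.3046

P(θ) = c + (1 − c) · 1 / (1 + exp(−a(θ − b)))
P(Ayaan) = 0.5985  [exponent -0.4400]
P(Dmitri) = 0.9031  [exponent 1.7600]
Difference = 0.5985 − 0.9031 = -0.3046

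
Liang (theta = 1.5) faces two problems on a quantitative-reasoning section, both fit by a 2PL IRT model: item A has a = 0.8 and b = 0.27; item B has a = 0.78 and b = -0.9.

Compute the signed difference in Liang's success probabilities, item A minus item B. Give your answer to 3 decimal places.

P(theta) = 1 / (1 + exp(−a(theta − b)))
P_A = 0.7279
P_B = 0.8667
P_A − P_B = -0.1388

-0.139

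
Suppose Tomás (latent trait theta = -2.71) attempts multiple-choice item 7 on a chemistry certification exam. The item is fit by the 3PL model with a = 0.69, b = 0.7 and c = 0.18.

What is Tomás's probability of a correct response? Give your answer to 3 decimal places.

0.251

P(theta) = c + (1 − c) · 1 / (1 + exp(−a(theta − b)))
Exponent: 0.69 × (-2.71 − 0.7) = -2.3529
1/(1 + e^{2.3529}) = 0.0868
P = 0.18 + 0.82 × 0.0868 = 0.2512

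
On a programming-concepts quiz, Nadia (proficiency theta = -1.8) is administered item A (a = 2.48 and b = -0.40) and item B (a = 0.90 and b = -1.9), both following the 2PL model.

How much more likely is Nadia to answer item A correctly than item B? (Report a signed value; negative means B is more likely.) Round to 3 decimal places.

-0.492

P(theta) = 1 / (1 + exp(−a(theta − b)))
P_A = 0.0301
P_B = 0.5225
P_A − P_B = -0.4924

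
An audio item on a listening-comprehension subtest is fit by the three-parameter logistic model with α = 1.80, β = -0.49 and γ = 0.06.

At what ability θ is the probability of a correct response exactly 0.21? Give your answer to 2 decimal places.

-1.41

P(θ) = γ + (1 − γ) · 1 / (1 + exp(−α(θ − β)))
Remove guessing floor: (0.21 − 0.06)/(1 − 0.06) = 0.1596
logit = ln(0.1596/0.8404) = -1.6614
θ = β + logit/(α) = -0.49 + (-1.6614)/1.8000 = -1.4130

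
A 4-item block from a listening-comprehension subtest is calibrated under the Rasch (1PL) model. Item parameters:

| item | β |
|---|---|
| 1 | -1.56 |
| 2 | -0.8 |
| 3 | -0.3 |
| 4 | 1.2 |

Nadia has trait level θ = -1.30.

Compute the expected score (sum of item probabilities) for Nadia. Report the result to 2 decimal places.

1.29

P(θ) = 1 / (1 + exp(−(θ − β)))
P_1 = 1/(1+e^{-0.2600}) = 0.5646
P_2 = 1/(1+e^{0.5000}) = 0.3775
P_3 = 1/(1+e^{1.0000}) = 0.2689
P_4 = 1/(1+e^{2.5000}) = 0.0759
E[score] = 0.5646 + 0.3775 + 0.2689 + 0.0759 = 1.2870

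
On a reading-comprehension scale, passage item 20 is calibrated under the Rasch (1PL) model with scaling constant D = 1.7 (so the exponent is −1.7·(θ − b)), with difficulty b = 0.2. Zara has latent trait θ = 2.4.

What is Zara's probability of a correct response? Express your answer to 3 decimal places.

P(θ) = 1 / (1 + exp(−D·(θ − b)))
Exponent: 1.7 × (2.4 − 0.2) = 3.7400
1/(1 + e^{-3.7400}) = 0.9768
P = 0.9768

0.977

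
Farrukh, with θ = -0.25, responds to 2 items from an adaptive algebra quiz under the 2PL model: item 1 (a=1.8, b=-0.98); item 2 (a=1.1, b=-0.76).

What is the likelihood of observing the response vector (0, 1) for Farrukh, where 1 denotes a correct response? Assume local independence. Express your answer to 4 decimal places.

0.1349

P(θ) = 1 / (1 + exp(−a(θ − b)))
P_1 = 1/(1+e^{-1.3140}) = 0.7882
P_2 = 1/(1+e^{-0.5610}) = 0.6367
L = (1−P_1) × P_2 = 0.2118 × 0.6367 = 0.13486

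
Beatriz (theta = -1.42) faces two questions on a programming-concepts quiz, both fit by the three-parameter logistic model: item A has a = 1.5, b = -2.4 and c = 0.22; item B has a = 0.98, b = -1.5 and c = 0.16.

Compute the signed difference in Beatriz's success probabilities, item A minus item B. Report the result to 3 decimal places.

P(theta) = c + (1 − c) · 1 / (1 + exp(−a(theta − b)))
P_A = 0.8542
P_B = 0.5965
P_A − P_B = 0.2577

0.258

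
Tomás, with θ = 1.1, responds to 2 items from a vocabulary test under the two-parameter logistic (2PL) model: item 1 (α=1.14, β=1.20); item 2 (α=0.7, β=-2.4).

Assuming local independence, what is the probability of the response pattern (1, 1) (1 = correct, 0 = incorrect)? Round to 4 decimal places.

P(θ) = 1 / (1 + exp(−α(θ − β)))
P_1 = 1/(1+e^{0.1140}) = 0.4715
P_2 = 1/(1+e^{-2.4500}) = 0.9206
L = P_1 × P_2 = 0.4715 × 0.9206 = 0.43407

0.4341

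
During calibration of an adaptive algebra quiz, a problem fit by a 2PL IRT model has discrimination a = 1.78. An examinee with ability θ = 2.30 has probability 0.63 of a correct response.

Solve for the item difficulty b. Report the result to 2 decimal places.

P(θ) = 1 / (1 + exp(−a(θ − b)))
logit(0.63) = ln(0.63/0.37) = 0.5322
b = θ − logit/(a) = 2.30 − 0.5322/1.7800 = 2.0010

2.00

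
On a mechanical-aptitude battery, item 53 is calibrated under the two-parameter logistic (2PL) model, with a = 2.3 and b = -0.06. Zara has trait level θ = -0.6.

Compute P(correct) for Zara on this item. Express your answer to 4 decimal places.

0.2241

P(θ) = 1 / (1 + exp(−a(θ − b)))
Exponent: 2.3 × (-0.6 − (-0.06)) = -1.2420
1/(1 + e^{1.2420}) = 0.2241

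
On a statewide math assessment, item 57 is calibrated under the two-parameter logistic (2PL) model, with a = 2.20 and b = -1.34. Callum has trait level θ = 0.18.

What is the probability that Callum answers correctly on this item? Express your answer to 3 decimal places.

P(θ) = 1 / (1 + exp(−a(θ − b)))
Exponent: 2.20 × (0.18 − (-1.34)) = 3.3440
1/(1 + e^{-3.3440}) = 0.9659

0.966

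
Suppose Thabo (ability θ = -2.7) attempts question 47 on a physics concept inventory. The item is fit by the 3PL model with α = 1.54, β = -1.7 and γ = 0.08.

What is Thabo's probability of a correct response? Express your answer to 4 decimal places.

P(θ) = γ + (1 − γ) · 1 / (1 + exp(−α(θ − β)))
Exponent: 1.54 × (-2.7 − (-1.7)) = -1.5400
1/(1 + e^{1.5400}) = 0.1765
P = 0.08 + 0.92 × 0.1765 = 0.2424

0.2424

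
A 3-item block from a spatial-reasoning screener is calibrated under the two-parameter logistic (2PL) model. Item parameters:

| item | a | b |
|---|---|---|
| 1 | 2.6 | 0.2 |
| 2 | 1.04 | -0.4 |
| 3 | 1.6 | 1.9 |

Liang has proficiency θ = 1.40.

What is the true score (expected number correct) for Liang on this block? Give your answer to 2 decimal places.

2.13

P(θ) = 1 / (1 + exp(−a(θ − b)))
P_1 = 1/(1+e^{-3.1200}) = 0.9577
P_2 = 1/(1+e^{-1.8720}) = 0.8667
P_3 = 1/(1+e^{0.8000}) = 0.3100
E[score] = 0.9577 + 0.8667 + 0.3100 = 2.1344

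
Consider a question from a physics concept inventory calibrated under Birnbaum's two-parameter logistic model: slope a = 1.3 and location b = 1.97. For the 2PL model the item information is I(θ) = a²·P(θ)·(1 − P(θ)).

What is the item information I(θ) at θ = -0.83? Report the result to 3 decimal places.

P = 1/(1+e^{3.6400}) = 0.0256
P(1−P) = 0.0256 × 0.9744 = 0.0249
I = a² × P(1−P) = 1.3² × 0.0249 = 0.04213

0.042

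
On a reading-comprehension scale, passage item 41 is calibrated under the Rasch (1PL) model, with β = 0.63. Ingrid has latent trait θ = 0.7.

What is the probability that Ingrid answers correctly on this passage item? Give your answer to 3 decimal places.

P(θ) = 1 / (1 + exp(−(θ − β)))
Exponent: (0.7 − 0.63) = 0.0700
1/(1 + e^{-0.0700}) = 0.5175
P = 0.5175

0.517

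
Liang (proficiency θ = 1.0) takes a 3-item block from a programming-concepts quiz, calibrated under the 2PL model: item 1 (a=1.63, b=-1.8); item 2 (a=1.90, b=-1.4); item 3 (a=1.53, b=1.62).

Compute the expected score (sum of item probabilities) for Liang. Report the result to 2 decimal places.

P(θ) = 1 / (1 + exp(−a(θ − b)))
P_1 = 1/(1+e^{-4.5640}) = 0.9897
P_2 = 1/(1+e^{-4.5600}) = 0.9896
P_3 = 1/(1+e^{0.9486}) = 0.2792
E[score] = 0.9897 + 0.9896 + 0.2792 = 2.2585

2.26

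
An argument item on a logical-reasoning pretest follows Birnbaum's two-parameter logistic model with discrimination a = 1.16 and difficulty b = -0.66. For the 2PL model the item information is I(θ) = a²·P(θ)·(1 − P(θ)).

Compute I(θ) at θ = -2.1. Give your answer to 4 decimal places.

P = 1/(1+e^{1.6704}) = 0.1584
P(1−P) = 0.1584 × 0.8416 = 0.1333
I = a² × P(1−P) = 1.16² × 0.1333 = 0.17935

0.1794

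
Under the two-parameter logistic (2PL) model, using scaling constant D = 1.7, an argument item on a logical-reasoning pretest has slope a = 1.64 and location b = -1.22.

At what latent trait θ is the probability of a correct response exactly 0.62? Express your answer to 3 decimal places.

-1.044

P(θ) = 1 / (1 + exp(−D·a(θ − b)))
logit = ln(0.6200/0.3800) = 0.4895
θ = b + logit/(1.7·a) = -1.22 + 0.4895/2.7880 = -1.0444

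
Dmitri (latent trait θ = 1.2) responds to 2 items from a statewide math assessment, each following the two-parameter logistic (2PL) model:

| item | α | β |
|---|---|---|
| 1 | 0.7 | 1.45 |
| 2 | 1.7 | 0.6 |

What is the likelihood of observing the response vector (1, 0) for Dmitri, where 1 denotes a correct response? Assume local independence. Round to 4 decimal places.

P(θ) = 1 / (1 + exp(−α(θ − β)))
P_1 = 1/(1+e^{0.1750}) = 0.4564
P_2 = 1/(1+e^{-1.0200}) = 0.7350
L = P_1 × (1−P_2) = 0.4564 × 0.2650 = 0.12095

0.1209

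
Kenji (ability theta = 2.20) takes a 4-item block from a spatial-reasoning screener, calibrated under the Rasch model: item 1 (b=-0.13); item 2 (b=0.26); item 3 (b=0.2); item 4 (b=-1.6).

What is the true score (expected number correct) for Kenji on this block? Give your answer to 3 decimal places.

P(theta) = 1 / (1 + exp(−(theta − b)))
P_1 = 1/(1+e^{-2.3300}) = 0.9113
P_2 = 1/(1+e^{-1.9400}) = 0.8744
P_3 = 1/(1+e^{-2.0000}) = 0.8808
P_4 = 1/(1+e^{-3.8000}) = 0.9781
E[score] = 0.9113 + 0.8744 + 0.8808 + 0.9781 = 3.6446

3.645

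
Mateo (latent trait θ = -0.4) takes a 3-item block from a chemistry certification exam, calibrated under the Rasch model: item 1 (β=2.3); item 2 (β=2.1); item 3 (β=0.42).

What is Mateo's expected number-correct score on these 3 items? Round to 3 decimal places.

0.445

P(θ) = 1 / (1 + exp(−(θ − β)))
P_1 = 1/(1+e^{2.7000}) = 0.0630
P_2 = 1/(1+e^{2.5000}) = 0.0759
P_3 = 1/(1+e^{0.8200}) = 0.3058
E[score] = 0.0630 + 0.0759 + 0.3058 = 0.4446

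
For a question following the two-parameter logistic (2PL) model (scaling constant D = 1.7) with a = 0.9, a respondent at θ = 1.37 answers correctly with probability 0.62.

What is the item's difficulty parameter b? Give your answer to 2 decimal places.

1.05

P(θ) = 1 / (1 + exp(−D·a(θ − b)))
logit(0.62) = ln(0.62/0.38) = 0.4895
b = θ − logit/(1.7·a) = 1.37 − 0.4895/1.5300 = 1.0500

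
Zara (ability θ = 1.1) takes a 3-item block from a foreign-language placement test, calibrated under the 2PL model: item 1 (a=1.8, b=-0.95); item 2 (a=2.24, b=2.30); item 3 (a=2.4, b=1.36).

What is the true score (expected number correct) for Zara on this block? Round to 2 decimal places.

P(θ) = 1 / (1 + exp(−a(θ − b)))
P_1 = 1/(1+e^{-3.6900}) = 0.9756
P_2 = 1/(1+e^{2.6880}) = 0.0637
P_3 = 1/(1+e^{0.6240}) = 0.3489
E[score] = 0.9756 + 0.0637 + 0.3489 = 1.3882

1.39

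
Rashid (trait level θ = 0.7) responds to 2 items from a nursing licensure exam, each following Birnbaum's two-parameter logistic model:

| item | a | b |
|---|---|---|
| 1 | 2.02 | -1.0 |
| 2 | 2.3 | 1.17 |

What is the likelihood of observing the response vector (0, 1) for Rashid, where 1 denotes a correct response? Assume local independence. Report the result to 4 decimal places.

0.0079

P(θ) = 1 / (1 + exp(−a(θ − b)))
P_1 = 1/(1+e^{-3.4340}) = 0.9688
P_2 = 1/(1+e^{1.0810}) = 0.2533
L = (1−P_1) × P_2 = 0.0312 × 0.2533 = 0.00792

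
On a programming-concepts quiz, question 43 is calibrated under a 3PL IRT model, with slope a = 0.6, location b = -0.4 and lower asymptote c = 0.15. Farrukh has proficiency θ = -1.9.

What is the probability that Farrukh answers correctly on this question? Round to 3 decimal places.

0.396

P(θ) = c + (1 − c) · 1 / (1 + exp(−a(θ − b)))
Exponent: 0.6 × (-1.9 − (-0.4)) = -0.9000
1/(1 + e^{0.9000}) = 0.2891
P = 0.15 + 0.85 × 0.2891 = 0.3957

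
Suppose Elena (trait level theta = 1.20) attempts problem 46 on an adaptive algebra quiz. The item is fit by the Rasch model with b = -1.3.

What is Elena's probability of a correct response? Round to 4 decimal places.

0.9241

P(theta) = 1 / (1 + exp(−(theta − b)))
Exponent: (1.20 − (-1.3)) = 2.5000
1/(1 + e^{-2.5000}) = 0.9241
P = 0.9241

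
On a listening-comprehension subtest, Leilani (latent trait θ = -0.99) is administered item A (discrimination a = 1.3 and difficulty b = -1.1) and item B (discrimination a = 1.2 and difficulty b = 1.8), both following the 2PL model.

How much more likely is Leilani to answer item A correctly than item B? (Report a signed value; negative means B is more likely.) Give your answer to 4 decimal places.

0.5017

P(θ) = 1 / (1 + exp(−a(θ − b)))
P_A = 0.5357
P_B = 0.0340
P_A − P_B = 0.5017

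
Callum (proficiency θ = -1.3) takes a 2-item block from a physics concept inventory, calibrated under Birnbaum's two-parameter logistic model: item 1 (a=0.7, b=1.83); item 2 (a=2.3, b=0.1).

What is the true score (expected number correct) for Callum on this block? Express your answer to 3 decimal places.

P(θ) = 1 / (1 + exp(−a(θ − b)))
P_1 = 1/(1+e^{2.1910}) = 0.1006
P_2 = 1/(1+e^{3.2200}) = 0.0384
E[score] = 0.1006 + 0.0384 = 0.1390

0.139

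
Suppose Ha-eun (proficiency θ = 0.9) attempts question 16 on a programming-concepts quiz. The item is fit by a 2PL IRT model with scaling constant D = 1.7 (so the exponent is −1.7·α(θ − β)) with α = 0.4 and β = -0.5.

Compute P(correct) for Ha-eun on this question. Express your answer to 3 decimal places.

0.722

P(θ) = 1 / (1 + exp(−D·α(θ − β)))
Exponent: 1.7 × 0.4 × (0.9 − (-0.5)) = 0.9520
1/(1 + e^{-0.9520}) = 0.7215
P = 0.7215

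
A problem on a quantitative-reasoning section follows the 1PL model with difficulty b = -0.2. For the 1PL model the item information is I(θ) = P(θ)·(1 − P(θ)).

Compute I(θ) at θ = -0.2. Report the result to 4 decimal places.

P = 1/(1+e^{0.0000}) = 0.5000
P(1−P) = 0.5000 × 0.5000 = 0.2500
I = P(1−P) = 0.25000

0.2500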